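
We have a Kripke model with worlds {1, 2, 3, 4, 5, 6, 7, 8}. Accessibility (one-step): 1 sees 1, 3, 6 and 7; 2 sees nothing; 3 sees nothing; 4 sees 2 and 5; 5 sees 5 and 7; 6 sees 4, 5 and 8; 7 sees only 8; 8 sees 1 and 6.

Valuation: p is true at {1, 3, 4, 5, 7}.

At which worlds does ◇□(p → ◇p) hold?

{1, 4, 5, 6, 7, 8}

1: successors {1, 3, 6, 7}; □(p → ◇p) there: 1:F, 3:T, 6:T, 7:T. ✓
2: no successors, so ◇□(p → ◇p) fails. ✗
3: no successors, so ◇□(p → ◇p) fails. ✗
4: successors {2, 5}; □(p → ◇p) there: 2:T, 5:F. ✓
5: successors {5, 7}; □(p → ◇p) there: 5:F, 7:T. ✓
6: successors {4, 5, 8}; □(p → ◇p) there: 4:T, 5:F, 8:T. ✓
7: successors {8}; □(p → ◇p) there: 8:T. ✓
8: successors {1, 6}; □(p → ◇p) there: 1:F, 6:T. ✓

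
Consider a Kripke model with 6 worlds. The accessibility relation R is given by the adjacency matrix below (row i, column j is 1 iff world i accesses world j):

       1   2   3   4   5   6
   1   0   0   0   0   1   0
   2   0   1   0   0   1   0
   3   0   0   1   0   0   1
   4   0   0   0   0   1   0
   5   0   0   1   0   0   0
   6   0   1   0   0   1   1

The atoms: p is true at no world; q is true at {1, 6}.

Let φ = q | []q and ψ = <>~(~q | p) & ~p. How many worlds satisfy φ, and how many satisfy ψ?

For q | []q:
1: q is T, []q is F. ✓
2: q is F, []q is F. ✗
3: q is F, []q is F. ✗
4: q is F, []q is F. ✗
5: q is F, []q is F. ✗
6: q is T, []q is F. ✓
— 2 worlds.
For <>~(~q | p) & ~p:
1: <>~(~q | p) is F, ~p is T. ✗
2: <>~(~q | p) is F, ~p is T. ✗
3: <>~(~q | p) is T, ~p is T. ✓
4: <>~(~q | p) is F, ~p is T. ✗
5: <>~(~q | p) is F, ~p is T. ✗
6: <>~(~q | p) is T, ~p is T. ✓
— 2 worlds.

2 and 2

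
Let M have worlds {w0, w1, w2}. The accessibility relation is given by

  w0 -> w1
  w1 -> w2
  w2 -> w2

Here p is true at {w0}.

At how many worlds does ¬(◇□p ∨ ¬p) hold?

w0: ◇□p ∨ ¬p is F. ✓
w1: ◇□p ∨ ¬p is T. ✗
w2: ◇□p ∨ ¬p is T. ✗
Satisfying worlds: {w0}.

1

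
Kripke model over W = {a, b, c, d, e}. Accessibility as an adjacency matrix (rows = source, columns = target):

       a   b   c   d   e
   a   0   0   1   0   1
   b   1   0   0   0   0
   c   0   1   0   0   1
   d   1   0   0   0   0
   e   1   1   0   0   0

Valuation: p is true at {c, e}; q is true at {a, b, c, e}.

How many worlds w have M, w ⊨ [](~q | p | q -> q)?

a: successors {c, e}; ~q | p | q -> q there: c:T, e:T. ✓
b: successors {a}; ~q | p | q -> q there: a:T. ✓
c: successors {b, e}; ~q | p | q -> q there: b:T, e:T. ✓
d: successors {a}; ~q | p | q -> q there: a:T. ✓
e: successors {a, b}; ~q | p | q -> q there: a:T, b:T. ✓
Satisfying worlds: {a, b, c, d, e}.

5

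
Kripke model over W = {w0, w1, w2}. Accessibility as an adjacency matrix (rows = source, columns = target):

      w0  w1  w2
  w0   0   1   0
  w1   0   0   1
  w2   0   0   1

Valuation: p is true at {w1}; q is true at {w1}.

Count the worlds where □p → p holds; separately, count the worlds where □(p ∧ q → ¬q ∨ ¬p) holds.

For □p → p:
w0: □p is T, p is F. ✗
w1: □p is F, p is T. ✓
w2: □p is F, p is F. ✓
— 2 worlds.
For □(p ∧ q → ¬q ∨ ¬p):
w0: successors {w1}; p ∧ q → ¬q ∨ ¬p there: w1:F. ✗
w1: successors {w2}; p ∧ q → ¬q ∨ ¬p there: w2:T. ✓
w2: successors {w2}; p ∧ q → ¬q ∨ ¬p there: w2:T. ✓
— 2 worlds.

2 and 2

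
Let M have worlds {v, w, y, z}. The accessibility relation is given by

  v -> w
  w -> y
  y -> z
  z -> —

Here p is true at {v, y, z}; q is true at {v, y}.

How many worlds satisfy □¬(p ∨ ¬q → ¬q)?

2

v: successors {w}; ¬(p ∨ ¬q → ¬q) there: w:F. ✗
w: successors {y}; ¬(p ∨ ¬q → ¬q) there: y:T. ✓
y: successors {z}; ¬(p ∨ ¬q → ¬q) there: z:F. ✗
z: no successors, so □¬(p ∨ ¬q → ¬q) holds vacuously. ✓
Satisfying worlds: {w, z}.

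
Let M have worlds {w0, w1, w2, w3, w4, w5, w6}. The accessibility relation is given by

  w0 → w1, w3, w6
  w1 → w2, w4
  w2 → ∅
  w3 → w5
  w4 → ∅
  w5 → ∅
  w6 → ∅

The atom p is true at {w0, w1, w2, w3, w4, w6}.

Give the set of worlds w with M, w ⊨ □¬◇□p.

{w1, w2, w3, w4, w5, w6}

w0: successors {w1, w3, w6}; ¬◇□p there: w1:F, w3:F, w6:T. ✗
w1: successors {w2, w4}; ¬◇□p there: w2:T, w4:T. ✓
w2: no successors, so □¬◇□p holds vacuously. ✓
w3: successors {w5}; ¬◇□p there: w5:T. ✓
w4: no successors, so □¬◇□p holds vacuously. ✓
w5: no successors, so □¬◇□p holds vacuously. ✓
w6: no successors, so □¬◇□p holds vacuously. ✓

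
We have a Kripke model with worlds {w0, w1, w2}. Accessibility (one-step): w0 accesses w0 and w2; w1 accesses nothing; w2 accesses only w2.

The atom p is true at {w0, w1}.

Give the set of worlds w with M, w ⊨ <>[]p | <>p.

w0: <>[]p is F, <>p is T. ✓
w1: <>[]p is F, <>p is F. ✗
w2: <>[]p is F, <>p is F. ✗

{w0}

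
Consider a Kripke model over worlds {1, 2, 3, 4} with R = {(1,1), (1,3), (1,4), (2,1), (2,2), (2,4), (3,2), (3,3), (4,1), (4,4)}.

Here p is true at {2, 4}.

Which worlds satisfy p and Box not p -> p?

1: p and Box not p is F, p is F. ✓
2: p and Box not p is F, p is T. ✓
3: p and Box not p is F, p is F. ✓
4: p and Box not p is F, p is T. ✓

{1, 2, 3, 4}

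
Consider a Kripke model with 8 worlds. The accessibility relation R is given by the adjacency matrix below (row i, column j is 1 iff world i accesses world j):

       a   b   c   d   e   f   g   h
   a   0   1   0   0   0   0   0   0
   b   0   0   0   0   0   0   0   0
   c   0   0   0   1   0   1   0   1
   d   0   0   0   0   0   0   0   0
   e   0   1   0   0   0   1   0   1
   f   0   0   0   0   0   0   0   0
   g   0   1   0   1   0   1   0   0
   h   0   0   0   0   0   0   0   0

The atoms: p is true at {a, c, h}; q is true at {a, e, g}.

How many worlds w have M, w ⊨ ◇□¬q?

a: successors {b}; □¬q there: b:T. ✓
b: no successors, so ◇□¬q fails. ✗
c: successors {d, f, h}; □¬q there: d:T, f:T, h:T. ✓
d: no successors, so ◇□¬q fails. ✗
e: successors {b, f, h}; □¬q there: b:T, f:T, h:T. ✓
f: no successors, so ◇□¬q fails. ✗
g: successors {b, d, f}; □¬q there: b:T, d:T, f:T. ✓
h: no successors, so ◇□¬q fails. ✗
Satisfying worlds: {a, c, e, g}.

4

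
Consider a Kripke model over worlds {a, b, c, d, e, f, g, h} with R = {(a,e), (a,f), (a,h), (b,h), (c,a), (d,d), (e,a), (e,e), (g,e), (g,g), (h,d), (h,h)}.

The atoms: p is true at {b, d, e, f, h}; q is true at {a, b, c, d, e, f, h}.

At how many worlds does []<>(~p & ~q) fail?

7

a: successors {e, f, h}; <>(~p & ~q) there: e:F, f:F, h:F. ✗
b: successors {h}; <>(~p & ~q) there: h:F. ✗
c: successors {a}; <>(~p & ~q) there: a:F. ✗
d: successors {d}; <>(~p & ~q) there: d:F. ✗
e: successors {a, e}; <>(~p & ~q) there: a:F, e:F. ✗
f: no successors, so []<>(~p & ~q) holds vacuously. ✓
g: successors {e, g}; <>(~p & ~q) there: e:F, g:T. ✗
h: successors {d, h}; <>(~p & ~q) there: d:F, h:F. ✗
Satisfying worlds: {f}.
So []<>(~p & ~q) fails at the other 7 worlds.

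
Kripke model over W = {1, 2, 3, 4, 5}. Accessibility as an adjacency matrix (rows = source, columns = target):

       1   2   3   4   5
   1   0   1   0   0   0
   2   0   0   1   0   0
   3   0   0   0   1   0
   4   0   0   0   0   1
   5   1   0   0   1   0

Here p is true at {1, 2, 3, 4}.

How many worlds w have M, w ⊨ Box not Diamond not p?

3

1: successors {2}; not Diamond not p there: 2:T. ✓
2: successors {3}; not Diamond not p there: 3:T. ✓
3: successors {4}; not Diamond not p there: 4:F. ✗
4: successors {5}; not Diamond not p there: 5:T. ✓
5: successors {1, 4}; not Diamond not p there: 1:T, 4:F. ✗
Satisfying worlds: {1, 2, 4}.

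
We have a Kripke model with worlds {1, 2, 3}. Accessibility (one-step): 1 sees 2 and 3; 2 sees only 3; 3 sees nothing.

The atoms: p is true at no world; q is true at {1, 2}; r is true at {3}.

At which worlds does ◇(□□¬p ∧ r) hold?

{1, 2}

1: successors {2, 3}; □□¬p ∧ r there: 2:F, 3:T. ✓
2: successors {3}; □□¬p ∧ r there: 3:T. ✓
3: no successors, so ◇(□□¬p ∧ r) fails. ✗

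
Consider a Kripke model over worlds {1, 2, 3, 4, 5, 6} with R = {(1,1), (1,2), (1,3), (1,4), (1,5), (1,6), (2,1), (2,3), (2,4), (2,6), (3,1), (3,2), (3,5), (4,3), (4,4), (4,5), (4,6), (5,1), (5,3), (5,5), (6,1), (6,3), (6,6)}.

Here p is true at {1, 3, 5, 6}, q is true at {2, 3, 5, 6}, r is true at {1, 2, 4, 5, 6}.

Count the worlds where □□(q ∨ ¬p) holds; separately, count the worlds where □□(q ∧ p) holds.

0 and 0

For □□(q ∨ ¬p):
1: successors {1, 2, 3, 4, 5, 6}; □(q ∨ ¬p) there: 1:F, 2:F, 3:F, 4:T, 5:F, 6:F. ✗
2: successors {1, 3, 4, 6}; □(q ∨ ¬p) there: 1:F, 3:F, 4:T, 6:F. ✗
3: successors {1, 2, 5}; □(q ∨ ¬p) there: 1:F, 2:F, 5:F. ✗
4: successors {3, 4, 5, 6}; □(q ∨ ¬p) there: 3:F, 4:T, 5:F, 6:F. ✗
5: successors {1, 3, 5}; □(q ∨ ¬p) there: 1:F, 3:F, 5:F. ✗
6: successors {1, 3, 6}; □(q ∨ ¬p) there: 1:F, 3:F, 6:F. ✗
— 0 worlds.
For □□(q ∧ p):
1: successors {1, 2, 3, 4, 5, 6}; □(q ∧ p) there: 1:F, 2:F, 3:F, 4:F, 5:F, 6:F. ✗
2: successors {1, 3, 4, 6}; □(q ∧ p) there: 1:F, 3:F, 4:F, 6:F. ✗
3: successors {1, 2, 5}; □(q ∧ p) there: 1:F, 2:F, 5:F. ✗
4: successors {3, 4, 5, 6}; □(q ∧ p) there: 3:F, 4:F, 5:F, 6:F. ✗
5: successors {1, 3, 5}; □(q ∧ p) there: 1:F, 3:F, 5:F. ✗
6: successors {1, 3, 6}; □(q ∧ p) there: 1:F, 3:F, 6:F. ✗
— 0 worlds.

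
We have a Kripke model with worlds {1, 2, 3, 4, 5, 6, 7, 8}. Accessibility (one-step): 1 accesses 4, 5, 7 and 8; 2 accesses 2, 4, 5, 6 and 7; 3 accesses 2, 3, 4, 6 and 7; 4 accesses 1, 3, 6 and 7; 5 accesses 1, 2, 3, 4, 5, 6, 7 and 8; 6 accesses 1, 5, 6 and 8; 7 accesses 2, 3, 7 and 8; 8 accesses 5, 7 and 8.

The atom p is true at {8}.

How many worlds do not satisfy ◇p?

1: successors {4, 5, 7, 8}; p there: 4:F, 5:F, 7:F, 8:T. ✓
2: successors {2, 4, 5, 6, 7}; p there: 2:F, 4:F, 5:F, 6:F, 7:F. ✗
3: successors {2, 3, 4, 6, 7}; p there: 2:F, 3:F, 4:F, 6:F, 7:F. ✗
4: successors {1, 3, 6, 7}; p there: 1:F, 3:F, 6:F, 7:F. ✗
5: successors {1, 2, 3, 4, 5, 6, 7, 8}; p there: 1:F, 2:F, 3:F, 4:F, 5:F, 6:F, 7:F, 8:T. ✓
6: successors {1, 5, 6, 8}; p there: 1:F, 5:F, 6:F, 8:T. ✓
7: successors {2, 3, 7, 8}; p there: 2:F, 3:F, 7:F, 8:T. ✓
8: successors {5, 7, 8}; p there: 5:F, 7:F, 8:T. ✓
Satisfying worlds: {1, 5, 6, 7, 8}.
So ◇p fails at the other 3 worlds.

3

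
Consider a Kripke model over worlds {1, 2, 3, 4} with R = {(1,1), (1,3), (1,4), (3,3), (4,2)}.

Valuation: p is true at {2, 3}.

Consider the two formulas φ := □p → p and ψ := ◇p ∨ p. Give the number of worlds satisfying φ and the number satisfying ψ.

For □p → p:
1: □p is F, p is F. ✓
2: □p is T, p is T. ✓
3: □p is T, p is T. ✓
4: □p is T, p is F. ✗
— 3 worlds.
For ◇p ∨ p:
1: ◇p is T, p is F. ✓
2: ◇p is F, p is T. ✓
3: ◇p is T, p is T. ✓
4: ◇p is T, p is F. ✓
— 4 worlds.

3 and 4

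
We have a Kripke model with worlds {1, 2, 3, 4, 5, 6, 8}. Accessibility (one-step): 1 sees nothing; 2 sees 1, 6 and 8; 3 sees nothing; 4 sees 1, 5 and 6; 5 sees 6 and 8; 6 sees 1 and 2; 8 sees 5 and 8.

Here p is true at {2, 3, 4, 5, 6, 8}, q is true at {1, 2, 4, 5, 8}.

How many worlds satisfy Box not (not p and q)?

1: no successors, so Box not (not p and q) holds vacuously. ✓
2: successors {1, 6, 8}; not (not p and q) there: 1:F, 6:T, 8:T. ✗
3: no successors, so Box not (not p and q) holds vacuously. ✓
4: successors {1, 5, 6}; not (not p and q) there: 1:F, 5:T, 6:T. ✗
5: successors {6, 8}; not (not p and q) there: 6:T, 8:T. ✓
6: successors {1, 2}; not (not p and q) there: 1:F, 2:T. ✗
8: successors {5, 8}; not (not p and q) there: 5:T, 8:T. ✓
Satisfying worlds: {1, 3, 5, 8}.

4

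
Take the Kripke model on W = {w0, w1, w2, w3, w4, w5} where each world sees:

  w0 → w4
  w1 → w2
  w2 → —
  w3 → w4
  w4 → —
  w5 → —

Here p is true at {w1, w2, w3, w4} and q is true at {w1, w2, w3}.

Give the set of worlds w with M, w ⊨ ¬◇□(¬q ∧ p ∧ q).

w0: ◇□(¬q ∧ p ∧ q) is T. ✗
w1: ◇□(¬q ∧ p ∧ q) is T. ✗
w2: ◇□(¬q ∧ p ∧ q) is F. ✓
w3: ◇□(¬q ∧ p ∧ q) is T. ✗
w4: ◇□(¬q ∧ p ∧ q) is F. ✓
w5: ◇□(¬q ∧ p ∧ q) is F. ✓

{w2, w4, w5}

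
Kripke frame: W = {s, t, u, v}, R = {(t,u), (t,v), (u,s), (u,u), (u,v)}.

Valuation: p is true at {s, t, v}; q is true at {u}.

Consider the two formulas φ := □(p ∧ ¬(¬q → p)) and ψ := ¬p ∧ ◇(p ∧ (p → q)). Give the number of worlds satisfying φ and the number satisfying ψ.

2 and 0

For □(p ∧ ¬(¬q → p)):
s: no successors, so □(p ∧ ¬(¬q → p)) holds vacuously. ✓
t: successors {u, v}; p ∧ ¬(¬q → p) there: u:F, v:F. ✗
u: successors {s, u, v}; p ∧ ¬(¬q → p) there: s:F, u:F, v:F. ✗
v: no successors, so □(p ∧ ¬(¬q → p)) holds vacuously. ✓
— 2 worlds.
For ¬p ∧ ◇(p ∧ (p → q)):
s: ¬p is F, ◇(p ∧ (p → q)) is F. ✗
t: ¬p is F, ◇(p ∧ (p → q)) is F. ✗
u: ¬p is T, ◇(p ∧ (p → q)) is F. ✗
v: ¬p is F, ◇(p ∧ (p → q)) is F. ✗
— 0 worlds.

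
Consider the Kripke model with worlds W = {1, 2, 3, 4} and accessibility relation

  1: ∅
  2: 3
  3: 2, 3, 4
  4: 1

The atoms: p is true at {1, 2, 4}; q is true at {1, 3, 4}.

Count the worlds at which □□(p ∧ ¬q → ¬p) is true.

2

1: no successors, so □□(p ∧ ¬q → ¬p) holds vacuously. ✓
2: successors {3}; □(p ∧ ¬q → ¬p) there: 3:F. ✗
3: successors {2, 3, 4}; □(p ∧ ¬q → ¬p) there: 2:T, 3:F, 4:T. ✗
4: successors {1}; □(p ∧ ¬q → ¬p) there: 1:T. ✓
Satisfying worlds: {1, 4}.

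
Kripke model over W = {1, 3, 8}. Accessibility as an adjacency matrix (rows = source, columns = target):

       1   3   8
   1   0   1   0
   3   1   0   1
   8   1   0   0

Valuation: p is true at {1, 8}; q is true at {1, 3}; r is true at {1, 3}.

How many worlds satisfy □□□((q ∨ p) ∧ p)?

1: successors {3}; □□((q ∨ p) ∧ p) there: 3:F. ✗
3: successors {1, 8}; □□((q ∨ p) ∧ p) there: 1:T, 8:F. ✗
8: successors {1}; □□((q ∨ p) ∧ p) there: 1:T. ✓
Satisfying worlds: {8}.

1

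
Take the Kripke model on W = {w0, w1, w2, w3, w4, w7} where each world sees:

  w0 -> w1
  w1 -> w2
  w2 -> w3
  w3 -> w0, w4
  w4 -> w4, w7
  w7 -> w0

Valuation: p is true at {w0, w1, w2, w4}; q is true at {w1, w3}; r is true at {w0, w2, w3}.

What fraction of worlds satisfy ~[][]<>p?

1/6

w0: [][]<>p is F. ✓
w1: [][]<>p is T. ✗
w2: [][]<>p is T. ✗
w3: [][]<>p is T. ✗
w4: [][]<>p is T. ✗
w7: [][]<>p is T. ✗
That's 1 of 6 worlds, so 1/6.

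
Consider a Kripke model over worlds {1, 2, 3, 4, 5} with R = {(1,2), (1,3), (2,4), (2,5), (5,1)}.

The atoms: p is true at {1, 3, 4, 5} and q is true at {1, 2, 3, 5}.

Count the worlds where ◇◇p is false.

2

1: successors {2, 3}; ◇p there: 2:T, 3:F. ✓
2: successors {4, 5}; ◇p there: 4:F, 5:T. ✓
3: no successors, so ◇◇p fails. ✗
4: no successors, so ◇◇p fails. ✗
5: successors {1}; ◇p there: 1:T. ✓
Satisfying worlds: {1, 2, 5}.
So ◇◇p fails at the other 2 worlds.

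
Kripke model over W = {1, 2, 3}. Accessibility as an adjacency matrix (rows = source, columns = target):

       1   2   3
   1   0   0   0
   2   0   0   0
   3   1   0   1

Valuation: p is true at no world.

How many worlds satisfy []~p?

1: no successors, so []~p holds vacuously. ✓
2: no successors, so []~p holds vacuously. ✓
3: successors {1, 3}; ~p there: 1:T, 3:T. ✓
Satisfying worlds: {1, 2, 3}.

3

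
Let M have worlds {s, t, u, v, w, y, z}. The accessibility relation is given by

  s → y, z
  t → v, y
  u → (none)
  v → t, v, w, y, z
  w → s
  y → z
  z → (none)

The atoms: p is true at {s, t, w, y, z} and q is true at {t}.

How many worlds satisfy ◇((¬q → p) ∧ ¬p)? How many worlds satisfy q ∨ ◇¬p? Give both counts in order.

0 and 2

For ◇((¬q → p) ∧ ¬p):
s: successors {y, z}; (¬q → p) ∧ ¬p there: y:F, z:F. ✗
t: successors {v, y}; (¬q → p) ∧ ¬p there: v:F, y:F. ✗
u: no successors, so ◇((¬q → p) ∧ ¬p) fails. ✗
v: successors {t, v, w, y, z}; (¬q → p) ∧ ¬p there: t:F, v:F, w:F, y:F, z:F. ✗
w: successors {s}; (¬q → p) ∧ ¬p there: s:F. ✗
y: successors {z}; (¬q → p) ∧ ¬p there: z:F. ✗
z: no successors, so ◇((¬q → p) ∧ ¬p) fails. ✗
— 0 worlds.
For q ∨ ◇¬p:
s: q is F, ◇¬p is F. ✗
t: q is T, ◇¬p is T. ✓
u: q is F, ◇¬p is F. ✗
v: q is F, ◇¬p is T. ✓
w: q is F, ◇¬p is F. ✗
y: q is F, ◇¬p is F. ✗
z: q is F, ◇¬p is F. ✗
— 2 worlds.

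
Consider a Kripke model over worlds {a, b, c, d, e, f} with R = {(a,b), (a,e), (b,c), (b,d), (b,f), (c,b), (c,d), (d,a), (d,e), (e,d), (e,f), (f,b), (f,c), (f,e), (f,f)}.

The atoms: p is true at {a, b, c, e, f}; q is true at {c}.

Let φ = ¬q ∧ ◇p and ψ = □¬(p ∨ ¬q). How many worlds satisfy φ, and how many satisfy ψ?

5 and 0

For ¬q ∧ ◇p:
a: ¬q is T, ◇p is T. ✓
b: ¬q is T, ◇p is T. ✓
c: ¬q is F, ◇p is T. ✗
d: ¬q is T, ◇p is T. ✓
e: ¬q is T, ◇p is T. ✓
f: ¬q is T, ◇p is T. ✓
— 5 worlds.
For □¬(p ∨ ¬q):
a: successors {b, e}; ¬(p ∨ ¬q) there: b:F, e:F. ✗
b: successors {c, d, f}; ¬(p ∨ ¬q) there: c:F, d:F, f:F. ✗
c: successors {b, d}; ¬(p ∨ ¬q) there: b:F, d:F. ✗
d: successors {a, e}; ¬(p ∨ ¬q) there: a:F, e:F. ✗
e: successors {d, f}; ¬(p ∨ ¬q) there: d:F, f:F. ✗
f: successors {b, c, e, f}; ¬(p ∨ ¬q) there: b:F, c:F, e:F, f:F. ✗
— 0 worlds.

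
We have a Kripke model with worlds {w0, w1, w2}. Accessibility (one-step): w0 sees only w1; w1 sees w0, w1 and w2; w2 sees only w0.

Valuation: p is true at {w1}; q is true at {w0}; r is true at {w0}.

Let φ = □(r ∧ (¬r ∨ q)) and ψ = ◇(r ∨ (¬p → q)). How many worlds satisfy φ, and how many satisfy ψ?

1 and 3

For □(r ∧ (¬r ∨ q)):
w0: successors {w1}; r ∧ (¬r ∨ q) there: w1:F. ✗
w1: successors {w0, w1, w2}; r ∧ (¬r ∨ q) there: w0:T, w1:F, w2:F. ✗
w2: successors {w0}; r ∧ (¬r ∨ q) there: w0:T. ✓
— 1 world.
For ◇(r ∨ (¬p → q)):
w0: successors {w1}; r ∨ (¬p → q) there: w1:T. ✓
w1: successors {w0, w1, w2}; r ∨ (¬p → q) there: w0:T, w1:T, w2:F. ✓
w2: successors {w0}; r ∨ (¬p → q) there: w0:T. ✓
— 3 worlds.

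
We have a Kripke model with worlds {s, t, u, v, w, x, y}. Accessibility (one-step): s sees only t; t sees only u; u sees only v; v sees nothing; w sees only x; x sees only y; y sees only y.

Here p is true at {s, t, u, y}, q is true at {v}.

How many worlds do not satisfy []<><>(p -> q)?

5

s: successors {t}; <><>(p -> q) there: t:T. ✓
t: successors {u}; <><>(p -> q) there: u:F. ✗
u: successors {v}; <><>(p -> q) there: v:F. ✗
v: no successors, so []<><>(p -> q) holds vacuously. ✓
w: successors {x}; <><>(p -> q) there: x:F. ✗
x: successors {y}; <><>(p -> q) there: y:F. ✗
y: successors {y}; <><>(p -> q) there: y:F. ✗
Satisfying worlds: {s, v}.
So []<><>(p -> q) fails at the other 5 worlds.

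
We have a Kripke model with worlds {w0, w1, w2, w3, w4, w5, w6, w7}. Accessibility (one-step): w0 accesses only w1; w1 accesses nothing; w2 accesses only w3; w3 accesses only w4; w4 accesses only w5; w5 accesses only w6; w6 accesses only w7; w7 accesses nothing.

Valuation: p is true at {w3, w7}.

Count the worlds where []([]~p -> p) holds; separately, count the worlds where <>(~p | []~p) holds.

5 and 6

For []([]~p -> p):
w0: successors {w1}; []~p -> p there: w1:F. ✗
w1: no successors, so []([]~p -> p) holds vacuously. ✓
w2: successors {w3}; []~p -> p there: w3:T. ✓
w3: successors {w4}; []~p -> p there: w4:F. ✗
w4: successors {w5}; []~p -> p there: w5:F. ✗
w5: successors {w6}; []~p -> p there: w6:T. ✓
w6: successors {w7}; []~p -> p there: w7:T. ✓
w7: no successors, so []([]~p -> p) holds vacuously. ✓
— 5 worlds.
For <>(~p | []~p):
w0: successors {w1}; ~p | []~p there: w1:T. ✓
w1: no successors, so <>(~p | []~p) fails. ✗
w2: successors {w3}; ~p | []~p there: w3:T. ✓
w3: successors {w4}; ~p | []~p there: w4:T. ✓
w4: successors {w5}; ~p | []~p there: w5:T. ✓
w5: successors {w6}; ~p | []~p there: w6:T. ✓
w6: successors {w7}; ~p | []~p there: w7:T. ✓
w7: no successors, so <>(~p | []~p) fails. ✗
— 6 worlds.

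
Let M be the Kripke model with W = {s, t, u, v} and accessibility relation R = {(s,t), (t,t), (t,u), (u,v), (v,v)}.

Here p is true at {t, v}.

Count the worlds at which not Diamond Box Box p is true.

s: Diamond Box Box p is F. ✓
t: Diamond Box Box p is T. ✗
u: Diamond Box Box p is T. ✗
v: Diamond Box Box p is T. ✗
Satisfying worlds: {s}.

1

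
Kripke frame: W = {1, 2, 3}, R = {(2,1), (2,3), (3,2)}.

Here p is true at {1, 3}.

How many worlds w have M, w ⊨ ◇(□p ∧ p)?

1: no successors, so ◇(□p ∧ p) fails. ✗
2: successors {1, 3}; □p ∧ p there: 1:T, 3:F. ✓
3: successors {2}; □p ∧ p there: 2:F. ✗
Satisfying worlds: {2}.

1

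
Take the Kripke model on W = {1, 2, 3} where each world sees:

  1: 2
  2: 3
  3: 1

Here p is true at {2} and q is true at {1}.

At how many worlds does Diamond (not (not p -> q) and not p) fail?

2

1: successors {2}; not (not p -> q) and not p there: 2:F. ✗
2: successors {3}; not (not p -> q) and not p there: 3:T. ✓
3: successors {1}; not (not p -> q) and not p there: 1:F. ✗
Satisfying worlds: {2}.
So Diamond (not (not p -> q) and not p) fails at the other 2 worlds.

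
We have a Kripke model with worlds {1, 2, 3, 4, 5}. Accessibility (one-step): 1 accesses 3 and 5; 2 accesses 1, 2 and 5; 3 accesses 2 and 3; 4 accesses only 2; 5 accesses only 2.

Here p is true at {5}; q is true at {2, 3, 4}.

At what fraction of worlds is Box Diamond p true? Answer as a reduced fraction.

2/5

1: successors {3, 5}; Diamond p there: 3:F, 5:F. ✗
2: successors {1, 2, 5}; Diamond p there: 1:T, 2:T, 5:F. ✗
3: successors {2, 3}; Diamond p there: 2:T, 3:F. ✗
4: successors {2}; Diamond p there: 2:T. ✓
5: successors {2}; Diamond p there: 2:T. ✓
That's 2 of 5 worlds, so 2/5.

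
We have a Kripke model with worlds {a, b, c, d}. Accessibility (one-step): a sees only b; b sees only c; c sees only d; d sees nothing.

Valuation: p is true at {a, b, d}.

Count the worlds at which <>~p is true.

a: successors {b}; ~p there: b:F. ✗
b: successors {c}; ~p there: c:T. ✓
c: successors {d}; ~p there: d:F. ✗
d: no successors, so <>~p fails. ✗
Satisfying worlds: {b}.

1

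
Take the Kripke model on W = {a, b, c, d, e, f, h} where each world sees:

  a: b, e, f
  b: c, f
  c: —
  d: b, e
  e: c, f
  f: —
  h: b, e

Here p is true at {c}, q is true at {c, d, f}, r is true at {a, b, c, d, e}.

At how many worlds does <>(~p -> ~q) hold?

5

a: successors {b, e, f}; ~p -> ~q there: b:T, e:T, f:F. ✓
b: successors {c, f}; ~p -> ~q there: c:T, f:F. ✓
c: no successors, so <>(~p -> ~q) fails. ✗
d: successors {b, e}; ~p -> ~q there: b:T, e:T. ✓
e: successors {c, f}; ~p -> ~q there: c:T, f:F. ✓
f: no successors, so <>(~p -> ~q) fails. ✗
h: successors {b, e}; ~p -> ~q there: b:T, e:T. ✓
Satisfying worlds: {a, b, d, e, h}.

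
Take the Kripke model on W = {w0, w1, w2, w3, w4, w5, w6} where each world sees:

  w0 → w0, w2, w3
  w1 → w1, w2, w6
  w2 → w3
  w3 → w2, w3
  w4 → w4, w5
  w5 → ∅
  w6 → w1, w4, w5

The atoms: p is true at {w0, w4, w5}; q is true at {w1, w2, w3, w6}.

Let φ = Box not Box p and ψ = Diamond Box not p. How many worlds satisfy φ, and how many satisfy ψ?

For Box not Box p:
w0: successors {w0, w2, w3}; not Box p there: w0:T, w2:T, w3:T. ✓
w1: successors {w1, w2, w6}; not Box p there: w1:T, w2:T, w6:T. ✓
w2: successors {w3}; not Box p there: w3:T. ✓
w3: successors {w2, w3}; not Box p there: w2:T, w3:T. ✓
w4: successors {w4, w5}; not Box p there: w4:F, w5:F. ✗
w5: no successors, so Box not Box p holds vacuously. ✓
w6: successors {w1, w4, w5}; not Box p there: w1:T, w4:F, w5:F. ✗
— 5 worlds.
For Diamond Box not p:
w0: successors {w0, w2, w3}; Box not p there: w0:F, w2:T, w3:T. ✓
w1: successors {w1, w2, w6}; Box not p there: w1:T, w2:T, w6:F. ✓
w2: successors {w3}; Box not p there: w3:T. ✓
w3: successors {w2, w3}; Box not p there: w2:T, w3:T. ✓
w4: successors {w4, w5}; Box not p there: w4:F, w5:T. ✓
w5: no successors, so Diamond Box not p fails. ✗
w6: successors {w1, w4, w5}; Box not p there: w1:T, w4:F, w5:T. ✓
— 6 worlds.

5 and 6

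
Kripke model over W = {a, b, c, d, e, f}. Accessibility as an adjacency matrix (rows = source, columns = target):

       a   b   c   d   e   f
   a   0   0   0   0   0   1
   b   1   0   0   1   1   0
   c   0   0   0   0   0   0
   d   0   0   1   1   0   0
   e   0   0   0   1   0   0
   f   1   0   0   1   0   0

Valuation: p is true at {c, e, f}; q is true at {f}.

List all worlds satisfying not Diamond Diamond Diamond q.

{b, c, d, e, f}

a: Diamond Diamond Diamond q is T. ✗
b: Diamond Diamond Diamond q is F. ✓
c: Diamond Diamond Diamond q is F. ✓
d: Diamond Diamond Diamond q is F. ✓
e: Diamond Diamond Diamond q is F. ✓
f: Diamond Diamond Diamond q is F. ✓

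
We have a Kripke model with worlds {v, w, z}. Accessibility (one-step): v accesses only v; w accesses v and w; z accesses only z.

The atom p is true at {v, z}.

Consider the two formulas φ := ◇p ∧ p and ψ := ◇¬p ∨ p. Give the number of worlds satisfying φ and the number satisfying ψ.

2 and 3

For ◇p ∧ p:
v: ◇p is T, p is T. ✓
w: ◇p is T, p is F. ✗
z: ◇p is T, p is T. ✓
— 2 worlds.
For ◇¬p ∨ p:
v: ◇¬p is F, p is T. ✓
w: ◇¬p is T, p is F. ✓
z: ◇¬p is F, p is T. ✓
— 3 worlds.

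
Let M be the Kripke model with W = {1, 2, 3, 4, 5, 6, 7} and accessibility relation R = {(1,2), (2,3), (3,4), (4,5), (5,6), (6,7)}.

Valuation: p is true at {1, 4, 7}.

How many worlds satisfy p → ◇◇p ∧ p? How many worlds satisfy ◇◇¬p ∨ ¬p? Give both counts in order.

4 and 6

For p → ◇◇p ∧ p:
1: p is T, ◇◇p ∧ p is F. ✗
2: p is F, ◇◇p ∧ p is F. ✓
3: p is F, ◇◇p ∧ p is F. ✓
4: p is T, ◇◇p ∧ p is F. ✗
5: p is F, ◇◇p ∧ p is F. ✓
6: p is F, ◇◇p ∧ p is F. ✓
7: p is T, ◇◇p ∧ p is F. ✗
— 4 worlds.
For ◇◇¬p ∨ ¬p:
1: ◇◇¬p is T, ¬p is F. ✓
2: ◇◇¬p is F, ¬p is T. ✓
3: ◇◇¬p is T, ¬p is T. ✓
4: ◇◇¬p is T, ¬p is F. ✓
5: ◇◇¬p is F, ¬p is T. ✓
6: ◇◇¬p is F, ¬p is T. ✓
7: ◇◇¬p is F, ¬p is F. ✗
— 6 worlds.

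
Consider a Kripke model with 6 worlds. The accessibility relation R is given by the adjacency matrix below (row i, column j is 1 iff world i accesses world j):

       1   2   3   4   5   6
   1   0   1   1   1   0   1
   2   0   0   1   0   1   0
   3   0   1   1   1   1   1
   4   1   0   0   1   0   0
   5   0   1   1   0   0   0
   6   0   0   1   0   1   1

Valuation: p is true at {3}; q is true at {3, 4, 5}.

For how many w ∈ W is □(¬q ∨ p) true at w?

1: successors {2, 3, 4, 6}; ¬q ∨ p there: 2:T, 3:T, 4:F, 6:T. ✗
2: successors {3, 5}; ¬q ∨ p there: 3:T, 5:F. ✗
3: successors {2, 3, 4, 5, 6}; ¬q ∨ p there: 2:T, 3:T, 4:F, 5:F, 6:T. ✗
4: successors {1, 4}; ¬q ∨ p there: 1:T, 4:F. ✗
5: successors {2, 3}; ¬q ∨ p there: 2:T, 3:T. ✓
6: successors {3, 5, 6}; ¬q ∨ p there: 3:T, 5:F, 6:T. ✗
Satisfying worlds: {5}.

1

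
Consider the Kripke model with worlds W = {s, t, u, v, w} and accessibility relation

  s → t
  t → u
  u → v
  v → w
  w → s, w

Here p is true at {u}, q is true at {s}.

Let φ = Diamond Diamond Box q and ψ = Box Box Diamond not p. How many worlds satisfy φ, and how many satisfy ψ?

For Diamond Diamond Box q:
s: successors {t}; Diamond Box q there: t:F. ✗
t: successors {u}; Diamond Box q there: u:F. ✗
u: successors {v}; Diamond Box q there: v:F. ✗
v: successors {w}; Diamond Box q there: w:F. ✗
w: successors {s, w}; Diamond Box q there: s:F, w:F. ✗
— 0 worlds.
For Box Box Diamond not p:
s: successors {t}; Box Diamond not p there: t:T. ✓
t: successors {u}; Box Diamond not p there: u:T. ✓
u: successors {v}; Box Diamond not p there: v:T. ✓
v: successors {w}; Box Diamond not p there: w:T. ✓
w: successors {s, w}; Box Diamond not p there: s:F, w:T. ✗
— 4 worlds.

0 and 4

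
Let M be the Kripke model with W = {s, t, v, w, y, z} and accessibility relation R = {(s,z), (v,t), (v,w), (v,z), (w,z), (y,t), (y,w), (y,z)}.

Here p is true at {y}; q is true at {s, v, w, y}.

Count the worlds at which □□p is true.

4

s: successors {z}; □p there: z:T. ✓
t: no successors, so □□p holds vacuously. ✓
v: successors {t, w, z}; □p there: t:T, w:F, z:T. ✗
w: successors {z}; □p there: z:T. ✓
y: successors {t, w, z}; □p there: t:T, w:F, z:T. ✗
z: no successors, so □□p holds vacuously. ✓
Satisfying worlds: {s, t, w, z}.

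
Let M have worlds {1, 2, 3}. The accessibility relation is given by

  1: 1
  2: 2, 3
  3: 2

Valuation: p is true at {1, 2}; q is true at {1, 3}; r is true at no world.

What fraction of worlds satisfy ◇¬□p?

2/3

1: successors {1}; ¬□p there: 1:F. ✗
2: successors {2, 3}; ¬□p there: 2:T, 3:F. ✓
3: successors {2}; ¬□p there: 2:T. ✓
That's 2 of 3 worlds, so 2/3.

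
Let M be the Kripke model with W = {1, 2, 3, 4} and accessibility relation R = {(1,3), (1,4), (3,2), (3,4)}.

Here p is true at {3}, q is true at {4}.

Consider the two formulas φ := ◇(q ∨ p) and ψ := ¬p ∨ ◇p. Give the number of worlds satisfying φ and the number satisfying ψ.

2 and 3

For ◇(q ∨ p):
1: successors {3, 4}; q ∨ p there: 3:T, 4:T. ✓
2: no successors, so ◇(q ∨ p) fails. ✗
3: successors {2, 4}; q ∨ p there: 2:F, 4:T. ✓
4: no successors, so ◇(q ∨ p) fails. ✗
— 2 worlds.
For ¬p ∨ ◇p:
1: ¬p is T, ◇p is T. ✓
2: ¬p is T, ◇p is F. ✓
3: ¬p is F, ◇p is F. ✗
4: ¬p is T, ◇p is F. ✓
— 3 worlds.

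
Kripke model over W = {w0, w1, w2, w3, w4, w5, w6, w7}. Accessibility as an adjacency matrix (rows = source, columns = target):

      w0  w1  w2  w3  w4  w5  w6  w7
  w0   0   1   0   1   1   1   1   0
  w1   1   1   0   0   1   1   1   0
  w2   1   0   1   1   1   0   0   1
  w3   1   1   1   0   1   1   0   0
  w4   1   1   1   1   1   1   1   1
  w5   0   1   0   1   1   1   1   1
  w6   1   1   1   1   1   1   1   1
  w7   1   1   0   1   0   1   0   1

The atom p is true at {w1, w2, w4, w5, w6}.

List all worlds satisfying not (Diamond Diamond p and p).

w0: Diamond Diamond p and p is F. ✓
w1: Diamond Diamond p and p is T. ✗
w2: Diamond Diamond p and p is T. ✗
w3: Diamond Diamond p and p is F. ✓
w4: Diamond Diamond p and p is T. ✗
w5: Diamond Diamond p and p is T. ✗
w6: Diamond Diamond p and p is T. ✗
w7: Diamond Diamond p and p is F. ✓

{w0, w3, w7}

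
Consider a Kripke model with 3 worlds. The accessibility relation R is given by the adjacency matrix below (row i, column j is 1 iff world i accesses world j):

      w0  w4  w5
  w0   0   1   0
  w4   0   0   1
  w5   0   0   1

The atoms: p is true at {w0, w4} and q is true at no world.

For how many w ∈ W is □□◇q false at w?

3

w0: successors {w4}; □◇q there: w4:F. ✗
w4: successors {w5}; □◇q there: w5:F. ✗
w5: successors {w5}; □◇q there: w5:F. ✗
Satisfying worlds: ∅.
So □□◇q fails at the other 3 worlds.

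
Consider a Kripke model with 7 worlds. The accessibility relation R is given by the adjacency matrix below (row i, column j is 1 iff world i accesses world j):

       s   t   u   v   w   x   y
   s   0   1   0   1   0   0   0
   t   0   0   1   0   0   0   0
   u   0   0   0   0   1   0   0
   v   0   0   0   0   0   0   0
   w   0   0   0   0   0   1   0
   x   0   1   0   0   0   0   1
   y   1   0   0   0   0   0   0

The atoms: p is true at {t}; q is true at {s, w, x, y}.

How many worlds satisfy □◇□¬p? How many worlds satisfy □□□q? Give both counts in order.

4 and 3

For □◇□¬p:
s: successors {t, v}; ◇□¬p there: t:T, v:F. ✗
t: successors {u}; ◇□¬p there: u:T. ✓
u: successors {w}; ◇□¬p there: w:F. ✗
v: no successors, so □◇□¬p holds vacuously. ✓
w: successors {x}; ◇□¬p there: x:T. ✓
x: successors {t, y}; ◇□¬p there: t:T, y:F. ✗
y: successors {s}; ◇□¬p there: s:T. ✓
— 4 worlds.
For □□□q:
s: successors {t, v}; □□q there: t:T, v:T. ✓
t: successors {u}; □□q there: u:T. ✓
u: successors {w}; □□q there: w:F. ✗
v: no successors, so □□□q holds vacuously. ✓
w: successors {x}; □□q there: x:F. ✗
x: successors {t, y}; □□q there: t:T, y:F. ✗
y: successors {s}; □□q there: s:F. ✗
— 3 worlds.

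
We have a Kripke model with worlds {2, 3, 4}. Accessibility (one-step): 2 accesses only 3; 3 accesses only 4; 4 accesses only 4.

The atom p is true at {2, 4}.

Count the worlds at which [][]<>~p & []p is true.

0

2: [][]<>~p is F, []p is F. ✗
3: [][]<>~p is F, []p is T. ✗
4: [][]<>~p is F, []p is T. ✗
Satisfying worlds: ∅.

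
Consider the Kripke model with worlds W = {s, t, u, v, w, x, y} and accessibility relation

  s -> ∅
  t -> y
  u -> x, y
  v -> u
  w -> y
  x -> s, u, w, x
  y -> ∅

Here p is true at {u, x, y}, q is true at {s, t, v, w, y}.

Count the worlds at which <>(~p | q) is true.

s: no successors, so <>(~p | q) fails. ✗
t: successors {y}; ~p | q there: y:T. ✓
u: successors {x, y}; ~p | q there: x:F, y:T. ✓
v: successors {u}; ~p | q there: u:F. ✗
w: successors {y}; ~p | q there: y:T. ✓
x: successors {s, u, w, x}; ~p | q there: s:T, u:F, w:T, x:F. ✓
y: no successors, so <>(~p | q) fails. ✗
Satisfying worlds: {t, u, w, x}.

4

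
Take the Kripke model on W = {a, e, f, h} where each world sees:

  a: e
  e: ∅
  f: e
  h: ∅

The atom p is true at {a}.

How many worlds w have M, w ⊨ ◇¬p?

2

a: successors {e}; ¬p there: e:T. ✓
e: no successors, so ◇¬p fails. ✗
f: successors {e}; ¬p there: e:T. ✓
h: no successors, so ◇¬p fails. ✗
Satisfying worlds: {a, f}.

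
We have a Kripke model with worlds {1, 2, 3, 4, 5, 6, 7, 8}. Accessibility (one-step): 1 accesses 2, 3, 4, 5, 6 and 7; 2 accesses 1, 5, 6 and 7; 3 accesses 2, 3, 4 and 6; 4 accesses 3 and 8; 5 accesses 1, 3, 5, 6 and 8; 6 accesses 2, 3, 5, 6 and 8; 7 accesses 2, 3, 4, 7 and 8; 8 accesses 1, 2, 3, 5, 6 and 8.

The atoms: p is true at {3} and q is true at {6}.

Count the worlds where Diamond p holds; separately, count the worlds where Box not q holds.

7 and 2

For Diamond p:
1: successors {2, 3, 4, 5, 6, 7}; p there: 2:F, 3:T, 4:F, 5:F, 6:F, 7:F. ✓
2: successors {1, 5, 6, 7}; p there: 1:F, 5:F, 6:F, 7:F. ✗
3: successors {2, 3, 4, 6}; p there: 2:F, 3:T, 4:F, 6:F. ✓
4: successors {3, 8}; p there: 3:T, 8:F. ✓
5: successors {1, 3, 5, 6, 8}; p there: 1:F, 3:T, 5:F, 6:F, 8:F. ✓
6: successors {2, 3, 5, 6, 8}; p there: 2:F, 3:T, 5:F, 6:F, 8:F. ✓
7: successors {2, 3, 4, 7, 8}; p there: 2:F, 3:T, 4:F, 7:F, 8:F. ✓
8: successors {1, 2, 3, 5, 6, 8}; p there: 1:F, 2:F, 3:T, 5:F, 6:F, 8:F. ✓
— 7 worlds.
For Box not q:
1: successors {2, 3, 4, 5, 6, 7}; not q there: 2:T, 3:T, 4:T, 5:T, 6:F, 7:T. ✗
2: successors {1, 5, 6, 7}; not q there: 1:T, 5:T, 6:F, 7:T. ✗
3: successors {2, 3, 4, 6}; not q there: 2:T, 3:T, 4:T, 6:F. ✗
4: successors {3, 8}; not q there: 3:T, 8:T. ✓
5: successors {1, 3, 5, 6, 8}; not q there: 1:T, 3:T, 5:T, 6:F, 8:T. ✗
6: successors {2, 3, 5, 6, 8}; not q there: 2:T, 3:T, 5:T, 6:F, 8:T. ✗
7: successors {2, 3, 4, 7, 8}; not q there: 2:T, 3:T, 4:T, 7:T, 8:T. ✓
8: successors {1, 2, 3, 5, 6, 8}; not q there: 1:T, 2:T, 3:T, 5:T, 6:F, 8:T. ✗
— 2 worlds.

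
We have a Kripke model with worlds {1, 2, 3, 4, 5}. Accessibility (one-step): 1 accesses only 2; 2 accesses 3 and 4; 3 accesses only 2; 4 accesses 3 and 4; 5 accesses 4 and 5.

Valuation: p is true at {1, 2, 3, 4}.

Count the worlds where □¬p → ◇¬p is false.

0

1: □¬p is F, ◇¬p is F. ✓
2: □¬p is F, ◇¬p is F. ✓
3: □¬p is F, ◇¬p is F. ✓
4: □¬p is F, ◇¬p is F. ✓
5: □¬p is F, ◇¬p is T. ✓
Satisfying worlds: {1, 2, 3, 4, 5}.
So □¬p → ◇¬p fails at the other 0 worlds.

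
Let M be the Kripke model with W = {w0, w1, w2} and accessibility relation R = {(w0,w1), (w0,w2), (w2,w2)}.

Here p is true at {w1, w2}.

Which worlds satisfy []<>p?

{w1, w2}

w0: successors {w1, w2}; <>p there: w1:F, w2:T. ✗
w1: no successors, so []<>p holds vacuously. ✓
w2: successors {w2}; <>p there: w2:T. ✓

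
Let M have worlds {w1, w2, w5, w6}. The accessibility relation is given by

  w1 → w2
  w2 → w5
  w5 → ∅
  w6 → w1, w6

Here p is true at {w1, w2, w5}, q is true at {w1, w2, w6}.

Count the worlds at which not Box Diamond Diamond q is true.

3

w1: Box Diamond Diamond q is F. ✓
w2: Box Diamond Diamond q is F. ✓
w5: Box Diamond Diamond q is T. ✗
w6: Box Diamond Diamond q is F. ✓
Satisfying worlds: {w1, w2, w6}.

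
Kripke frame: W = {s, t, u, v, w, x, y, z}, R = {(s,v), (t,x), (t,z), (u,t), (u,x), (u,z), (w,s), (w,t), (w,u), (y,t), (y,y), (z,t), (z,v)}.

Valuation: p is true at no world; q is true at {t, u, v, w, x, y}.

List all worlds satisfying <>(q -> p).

s: successors {v}; q -> p there: v:F. ✗
t: successors {x, z}; q -> p there: x:F, z:T. ✓
u: successors {t, x, z}; q -> p there: t:F, x:F, z:T. ✓
v: no successors, so <>(q -> p) fails. ✗
w: successors {s, t, u}; q -> p there: s:T, t:F, u:F. ✓
x: no successors, so <>(q -> p) fails. ✗
y: successors {t, y}; q -> p there: t:F, y:F. ✗
z: successors {t, v}; q -> p there: t:F, v:F. ✗

{t, u, w}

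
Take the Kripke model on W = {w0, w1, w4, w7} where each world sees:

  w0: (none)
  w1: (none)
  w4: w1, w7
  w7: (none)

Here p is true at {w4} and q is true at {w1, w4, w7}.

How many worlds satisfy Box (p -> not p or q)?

4

w0: no successors, so Box (p -> not p or q) holds vacuously. ✓
w1: no successors, so Box (p -> not p or q) holds vacuously. ✓
w4: successors {w1, w7}; p -> not p or q there: w1:T, w7:T. ✓
w7: no successors, so Box (p -> not p or q) holds vacuously. ✓
Satisfying worlds: {w0, w1, w4, w7}.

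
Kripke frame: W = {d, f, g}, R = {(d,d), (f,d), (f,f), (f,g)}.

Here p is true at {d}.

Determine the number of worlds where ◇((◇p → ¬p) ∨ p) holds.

d: successors {d}; (◇p → ¬p) ∨ p there: d:T. ✓
f: successors {d, f, g}; (◇p → ¬p) ∨ p there: d:T, f:T, g:T. ✓
g: no successors, so ◇((◇p → ¬p) ∨ p) fails. ✗
Satisfying worlds: {d, f}.

2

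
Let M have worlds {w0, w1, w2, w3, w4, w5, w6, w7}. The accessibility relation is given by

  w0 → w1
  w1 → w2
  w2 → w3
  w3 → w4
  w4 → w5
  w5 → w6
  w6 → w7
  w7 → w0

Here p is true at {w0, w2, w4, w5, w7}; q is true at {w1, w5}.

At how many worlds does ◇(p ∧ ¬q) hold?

4

w0: successors {w1}; p ∧ ¬q there: w1:F. ✗
w1: successors {w2}; p ∧ ¬q there: w2:T. ✓
w2: successors {w3}; p ∧ ¬q there: w3:F. ✗
w3: successors {w4}; p ∧ ¬q there: w4:T. ✓
w4: successors {w5}; p ∧ ¬q there: w5:F. ✗
w5: successors {w6}; p ∧ ¬q there: w6:F. ✗
w6: successors {w7}; p ∧ ¬q there: w7:T. ✓
w7: successors {w0}; p ∧ ¬q there: w0:T. ✓
Satisfying worlds: {w1, w3, w6, w7}.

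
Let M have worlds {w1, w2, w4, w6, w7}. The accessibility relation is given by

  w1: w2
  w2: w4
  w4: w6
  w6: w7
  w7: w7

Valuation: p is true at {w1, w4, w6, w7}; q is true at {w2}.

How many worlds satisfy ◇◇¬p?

w1: successors {w2}; ◇¬p there: w2:F. ✗
w2: successors {w4}; ◇¬p there: w4:F. ✗
w4: successors {w6}; ◇¬p there: w6:F. ✗
w6: successors {w7}; ◇¬p there: w7:F. ✗
w7: successors {w7}; ◇¬p there: w7:F. ✗
Satisfying worlds: ∅.

0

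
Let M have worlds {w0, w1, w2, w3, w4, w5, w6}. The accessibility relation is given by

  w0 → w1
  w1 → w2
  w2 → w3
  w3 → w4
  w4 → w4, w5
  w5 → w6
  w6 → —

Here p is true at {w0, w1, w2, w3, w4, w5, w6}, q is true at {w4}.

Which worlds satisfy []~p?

w0: successors {w1}; ~p there: w1:F. ✗
w1: successors {w2}; ~p there: w2:F. ✗
w2: successors {w3}; ~p there: w3:F. ✗
w3: successors {w4}; ~p there: w4:F. ✗
w4: successors {w4, w5}; ~p there: w4:F, w5:F. ✗
w5: successors {w6}; ~p there: w6:F. ✗
w6: no successors, so []~p holds vacuously. ✓

{w6}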